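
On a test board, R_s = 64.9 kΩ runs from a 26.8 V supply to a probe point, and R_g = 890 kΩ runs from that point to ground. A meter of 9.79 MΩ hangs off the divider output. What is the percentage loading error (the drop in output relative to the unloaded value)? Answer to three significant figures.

0.614 %

The divider's output (Thévenin) resistance is R_s‖R_g = 60.49 kΩ.
Fractional drop under load = R_th/(R_th + R_L) = 60.49 / (60.49 + 9790) = 0.006141.
So the output falls by 0.614 %.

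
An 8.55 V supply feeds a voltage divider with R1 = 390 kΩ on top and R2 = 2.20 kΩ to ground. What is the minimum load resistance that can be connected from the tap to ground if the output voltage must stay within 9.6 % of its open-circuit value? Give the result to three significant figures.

Output resistance R_th = R1‖R2 = (390 × 2.20)/392.2 = 2.188 kΩ.
The fractional drop is R_th/(R_th + R_L); requiring this ≤ 0.0960 gives R_L ≥ R_th(1/0.0960 − 1) = 2.188 × 9.417 = 20.6 kΩ.

R_L(min) ≈ 20.6 kΩ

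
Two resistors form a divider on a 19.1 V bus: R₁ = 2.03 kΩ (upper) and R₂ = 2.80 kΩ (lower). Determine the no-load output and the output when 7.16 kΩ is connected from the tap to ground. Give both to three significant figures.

Unloaded: 11.1 V; loaded: 9.51 V

Open-circuit: V = 19.1 × 2.80/(2.03 + 2.80) = 11.1 V.
With the load, R₂ becomes R₂‖R_L = 2.013 kΩ, so V = 19.1 × 2.013/4.043 = 9.51 V.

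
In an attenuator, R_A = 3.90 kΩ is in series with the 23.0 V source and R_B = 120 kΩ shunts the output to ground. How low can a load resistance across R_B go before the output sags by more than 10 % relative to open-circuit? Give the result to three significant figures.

Output resistance R_th = R_A‖R_B = (3.90 × 120)/123.9 = 3.777 kΩ.
The fractional drop is R_th/(R_th + R_L); requiring this ≤ 0.100 gives R_L ≥ R_th(1/0.100 − 1) = 3.777 × 9.000 = 34.0 kΩ.

R_L(min) ≈ 34.0 kΩ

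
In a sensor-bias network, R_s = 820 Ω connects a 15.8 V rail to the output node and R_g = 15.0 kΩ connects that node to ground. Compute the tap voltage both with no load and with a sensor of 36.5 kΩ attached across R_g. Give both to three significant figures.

Open-circuit: V = 15.8 × 15000/(820 + 15000) = 15.0 V.
With the load, R_g becomes R_g‖R_L = 10630 Ω, so V = 15.8 × 10630/11450 = 14.7 V.

Unloaded: 15.0 V; loaded: 14.7 V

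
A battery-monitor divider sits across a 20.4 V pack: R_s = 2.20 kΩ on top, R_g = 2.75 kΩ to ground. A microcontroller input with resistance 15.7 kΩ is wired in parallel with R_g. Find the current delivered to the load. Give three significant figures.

I_L ≈ 0.670 mA

R_g‖R_L = 2.340 kΩ; V_out = 20.4 × 2.340/4.540 = 10.51 V.
I_L = V_out / R_L = 10.51 / 15.7 kΩ = 0.670 mA.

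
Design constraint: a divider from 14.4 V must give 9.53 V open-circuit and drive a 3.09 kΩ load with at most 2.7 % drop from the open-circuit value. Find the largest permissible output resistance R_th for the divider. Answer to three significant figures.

Loading drop = R_th/(R_th + R_L) ≤ 0.0270, so R_th ≤ R_L · ε/(1−ε) = 3.09 kΩ × 0.0270/0.9730 = 85.7 Ω.
(Any R1, R2 with R2/(R1+R2) = 0.662 and R1‖R2 ≤ 85.7 Ω will meet the spec.)

R_th ≤ 85.7 Ω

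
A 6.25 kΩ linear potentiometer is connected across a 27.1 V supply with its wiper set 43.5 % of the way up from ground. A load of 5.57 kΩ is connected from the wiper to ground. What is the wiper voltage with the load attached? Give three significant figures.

The wiper splits the pot into (1−α)R = 3.531 kΩ above and αR = 2.719 kΩ below.
Lower section ‖ load = 1.827 kΩ.
V_wiper = 27.1 × 1.827/(3.531 + 1.827) = 9.24 V.

V ≈ 9.24 V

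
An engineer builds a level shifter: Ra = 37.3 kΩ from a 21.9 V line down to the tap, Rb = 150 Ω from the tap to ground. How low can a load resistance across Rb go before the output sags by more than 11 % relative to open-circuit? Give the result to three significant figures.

R_L(min) ≈ 1.21 kΩ

Output resistance R_th = Ra‖Rb = (37300 × 150)/37450 = 149.4 Ω.
The fractional drop is R_th/(R_th + R_L); requiring this ≤ 0.110 gives R_L ≥ R_th(1/0.110 − 1) = 149.4 × 8.091 = 1.21 kΩ.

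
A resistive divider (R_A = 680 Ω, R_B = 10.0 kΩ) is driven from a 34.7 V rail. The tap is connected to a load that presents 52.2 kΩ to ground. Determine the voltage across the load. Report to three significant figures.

The load sits in parallel with R_B: R_B‖R_L = (10000 × 52200) / (10000 + 52200) = 8392 Ω.
V_out = 34.7 × 8392 / (680 + 8392) = 34.7 × 8392/9072 = 32.1 V.

V_out ≈ 32.1 V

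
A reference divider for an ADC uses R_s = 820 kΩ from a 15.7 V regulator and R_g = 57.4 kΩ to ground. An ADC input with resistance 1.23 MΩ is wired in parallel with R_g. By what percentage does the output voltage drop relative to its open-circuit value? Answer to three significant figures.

4.18 %

The divider's output (Thévenin) resistance is R_s‖R_g = 53.64 kΩ.
Fractional drop under load = R_th/(R_th + R_L) = 53.64 / (53.64 + 1230) = 0.04179.
So the output falls by 4.18 %.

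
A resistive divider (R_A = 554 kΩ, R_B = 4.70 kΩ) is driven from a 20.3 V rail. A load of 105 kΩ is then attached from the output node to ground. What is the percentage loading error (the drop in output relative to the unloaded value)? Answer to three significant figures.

The divider's output (Thévenin) resistance is R_A‖R_B = 4.660 kΩ.
Fractional drop under load = R_th/(R_th + R_L) = 4.660 / (4.660 + 105) = 0.04250.
So the output falls by 4.25 %.

4.25 %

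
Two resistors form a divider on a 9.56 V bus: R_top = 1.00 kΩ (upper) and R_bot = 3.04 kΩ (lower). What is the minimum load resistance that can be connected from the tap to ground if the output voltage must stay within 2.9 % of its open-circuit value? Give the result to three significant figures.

Output resistance R_th = R_top‖R_bot = (1000 × 3040)/4040 = 752.5 Ω.
The fractional drop is R_th/(R_th + R_L); requiring this ≤ 0.0290 gives R_L ≥ R_th(1/0.0290 − 1) = 752.5 × 33.48 = 25.2 kΩ.

R_L(min) ≈ 25.2 kΩ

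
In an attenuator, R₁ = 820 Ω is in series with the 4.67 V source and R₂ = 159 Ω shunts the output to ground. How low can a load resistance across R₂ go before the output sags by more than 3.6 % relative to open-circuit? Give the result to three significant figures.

Output resistance R_th = R₁‖R₂ = (820 × 159)/979.0 = 133.2 Ω.
The fractional drop is R_th/(R_th + R_L); requiring this ≤ 0.0360 gives R_L ≥ R_th(1/0.0360 − 1) = 133.2 × 26.78 = 3.57 kΩ.

R_L(min) ≈ 3.57 kΩ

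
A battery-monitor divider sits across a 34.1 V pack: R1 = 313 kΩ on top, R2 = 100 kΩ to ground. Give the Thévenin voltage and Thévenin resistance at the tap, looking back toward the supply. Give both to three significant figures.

V_th is the open-circuit tap voltage: 34.1 × 100/(313 + 100) = 8.26 V.
With the supply zeroed, R1 and R2 appear in parallel from the tap: R_th = R1‖R2 = (313 × 100)/413.0 = 75.8 kΩ.

V_th = 8.26 V, R_th = 75.8 kΩ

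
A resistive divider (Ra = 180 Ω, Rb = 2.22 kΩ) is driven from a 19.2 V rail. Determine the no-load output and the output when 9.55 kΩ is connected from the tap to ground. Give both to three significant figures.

Unloaded: 17.8 V; loaded: 17.5 V

Open-circuit: V = 19.2 × 2220/(180 + 2220) = 17.8 V.
With the load, Rb becomes Rb‖R_L = 1801 Ω, so V = 19.2 × 1801/1981 = 17.5 V.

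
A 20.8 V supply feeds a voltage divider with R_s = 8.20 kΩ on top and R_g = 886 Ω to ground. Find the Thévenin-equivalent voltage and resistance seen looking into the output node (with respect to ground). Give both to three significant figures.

V_th = 2.03 V, R_th = 800 Ω

V_th is the open-circuit tap voltage: 20.8 × 886/(8200 + 886) = 2.03 V.
With the supply zeroed, R_s and R_g appear in parallel from the tap: R_th = R_s‖R_g = (8200 × 886)/9086 = 800 Ω.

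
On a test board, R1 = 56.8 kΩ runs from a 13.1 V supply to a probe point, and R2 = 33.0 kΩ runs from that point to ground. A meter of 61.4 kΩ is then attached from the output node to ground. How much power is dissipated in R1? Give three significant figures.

Total resistance from the source is R1 + (R2‖R_L) = 78.26 kΩ, so I = 13.1/78.26 kΩ = 0.1674 mA.
P = I²·R1 = (0.1674 mA)² × 56.8 kΩ = 1.59 mW.

P ≈ 1.59 mW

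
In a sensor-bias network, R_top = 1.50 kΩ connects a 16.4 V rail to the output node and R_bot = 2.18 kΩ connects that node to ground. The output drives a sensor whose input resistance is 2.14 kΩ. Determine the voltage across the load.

V_out ≈ 6.86 V

The load sits in parallel with R_bot: R_bot‖R_L = (2.18 × 2.14) / (2.18 + 2.14) = 1.080 kΩ.
V_out = 16.4 × 1.080 / (1.50 + 1.080) = 16.4 × 1.080/2.580 = 6.86 V.
(Unloaded it would have been 9.72 V.)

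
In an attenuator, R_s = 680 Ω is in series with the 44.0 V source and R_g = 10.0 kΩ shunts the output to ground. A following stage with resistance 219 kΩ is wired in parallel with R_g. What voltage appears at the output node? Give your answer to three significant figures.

V_out ≈ 41.1 V

The load sits in parallel with R_g: R_g‖R_L = (10000 × 219000) / (10000 + 219000) = 9563 Ω.
V_out = 44.0 × 9563 / (680 + 9563) = 44.0 × 9563/10240 = 41.1 V.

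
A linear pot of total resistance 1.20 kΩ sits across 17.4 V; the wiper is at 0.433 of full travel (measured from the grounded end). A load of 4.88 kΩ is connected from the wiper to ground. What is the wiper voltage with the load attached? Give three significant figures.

The wiper splits the pot into (1−α)R = 680.4 Ω above and αR = 519.6 Ω below.
Lower section ‖ load = 469.6 Ω.
V_wiper = 17.4 × 469.6/(680.4 + 469.6) = 7.11 V.

V ≈ 7.11 V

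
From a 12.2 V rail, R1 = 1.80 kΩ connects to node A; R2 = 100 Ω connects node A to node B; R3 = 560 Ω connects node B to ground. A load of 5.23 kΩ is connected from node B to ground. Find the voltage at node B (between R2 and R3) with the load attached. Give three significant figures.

At node B, R3 is in parallel with the load: R3‖R_L = 505.8 Ω.
Below node A the resistance is R2 + (R3‖R_L) = 605.8 Ω, so V_A = 12.2 × 605.8/2406 = 3.072 V.
Then V_B = V_A × (R3‖R_L)/(R2 + R3‖R_L) = 3.072 × 505.8/605.8 = 2.57 V.

V ≈ 2.57 V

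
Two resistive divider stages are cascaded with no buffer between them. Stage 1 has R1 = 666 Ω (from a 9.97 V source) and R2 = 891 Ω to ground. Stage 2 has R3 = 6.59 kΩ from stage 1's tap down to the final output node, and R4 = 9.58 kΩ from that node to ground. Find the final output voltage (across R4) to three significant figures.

Stage 2 presents R3+R4 = 16170 Ω as a load on stage 1's tap.
Stage 1's lower leg becomes R2‖(R3+R4) = 844.5 Ω, so V_mid = 9.97 × 844.5/1510 = 5.574 V.
Stage 2 is itself unloaded: V_out = V_mid × R4/(R3+R4) = 5.574 × 9580/16170 = 3.30 V.

V_out ≈ 3.30 V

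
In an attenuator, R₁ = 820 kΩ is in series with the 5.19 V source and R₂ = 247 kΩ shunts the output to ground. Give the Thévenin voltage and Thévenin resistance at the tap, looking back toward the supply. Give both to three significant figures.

V_th = 1.20 V, R_th = 190 kΩ

V_th is the open-circuit tap voltage: 5.19 × 247/(820 + 247) = 1.20 V.
With the supply zeroed, R₁ and R₂ appear in parallel from the tap: R_th = R₁‖R₂ = (820 × 247)/1067 = 190 kΩ.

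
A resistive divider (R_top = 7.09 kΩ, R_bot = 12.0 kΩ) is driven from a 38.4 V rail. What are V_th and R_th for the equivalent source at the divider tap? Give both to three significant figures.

V_th = 24.1 V, R_th = 4.46 kΩ

V_th is the open-circuit tap voltage: 38.4 × 12.0/(7.09 + 12.0) = 24.1 V.
With the supply zeroed, R_top and R_bot appear in parallel from the tap: R_th = R_top‖R_bot = (7.09 × 12.0)/19.09 = 4.46 kΩ.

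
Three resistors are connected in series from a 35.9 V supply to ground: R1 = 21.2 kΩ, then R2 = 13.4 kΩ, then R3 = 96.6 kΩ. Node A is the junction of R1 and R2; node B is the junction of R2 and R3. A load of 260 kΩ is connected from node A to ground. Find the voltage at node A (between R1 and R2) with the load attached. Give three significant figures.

Below node A the series string R2+R3 = 110.0 kΩ sits in parallel with the 260 kΩ load: 77.30 kΩ.
V_A = 35.9 × 77.30/(21.2 + 77.30) = 28.2 V.

V ≈ 28.2 V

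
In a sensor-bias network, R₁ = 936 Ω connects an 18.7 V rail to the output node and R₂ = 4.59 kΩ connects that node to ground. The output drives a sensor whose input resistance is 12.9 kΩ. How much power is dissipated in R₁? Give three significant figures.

Total resistance from the source is R₁ + (R₂‖R_L) = 4321 Ω, so I = 18.7/4321 Ω = 4.327 mA.
P = I²·R₁ = (4.327 mA)² × 936 Ω = 17.5 mW.

P ≈ 17.5 mW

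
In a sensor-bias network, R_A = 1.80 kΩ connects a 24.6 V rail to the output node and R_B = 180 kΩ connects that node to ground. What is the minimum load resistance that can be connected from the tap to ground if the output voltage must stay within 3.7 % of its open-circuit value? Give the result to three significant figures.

Output resistance R_th = R_A‖R_B = (1.80 × 180)/181.8 = 1.782 kΩ.
The fractional drop is R_th/(R_th + R_L); requiring this ≤ 0.0370 gives R_L ≥ R_th(1/0.0370 − 1) = 1.782 × 26.03 = 46.4 kΩ.

R_L(min) ≈ 46.4 kΩ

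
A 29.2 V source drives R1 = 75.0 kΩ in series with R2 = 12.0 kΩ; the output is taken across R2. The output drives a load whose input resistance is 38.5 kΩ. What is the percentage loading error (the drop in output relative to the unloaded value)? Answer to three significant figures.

21.2 %

The divider's output (Thévenin) resistance is R1‖R2 = 10.34 kΩ.
Fractional drop under load = R_th/(R_th + R_L) = 10.34 / (10.34 + 38.5) = 0.2118.
So the output falls by 21.2 %.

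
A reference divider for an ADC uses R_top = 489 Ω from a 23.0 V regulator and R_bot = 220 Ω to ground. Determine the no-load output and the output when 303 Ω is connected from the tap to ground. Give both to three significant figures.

Unloaded: 7.14 V; loaded: 4.76 V

Open-circuit: V = 23.0 × 220/(489 + 220) = 7.14 V.
With the load, R_bot becomes R_bot‖R_L = 127.5 Ω, so V = 23.0 × 127.5/616.5 = 4.76 V.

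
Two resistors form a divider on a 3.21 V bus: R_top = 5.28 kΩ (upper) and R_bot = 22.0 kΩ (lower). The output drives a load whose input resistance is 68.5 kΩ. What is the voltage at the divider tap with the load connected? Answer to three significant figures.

The load sits in parallel with R_bot: R_bot‖R_L = (22.0 × 68.5) / (22.0 + 68.5) = 16.65 kΩ.
V_out = 3.21 × 16.65 / (5.28 + 16.65) = 3.21 × 16.65/21.93 = 2.44 V.
(Unloaded it would have been 2.59 V.)

V_out ≈ 2.44 V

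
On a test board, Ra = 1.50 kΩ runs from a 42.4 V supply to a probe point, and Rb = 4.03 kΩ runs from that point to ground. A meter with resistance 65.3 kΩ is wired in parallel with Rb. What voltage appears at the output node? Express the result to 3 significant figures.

The load sits in parallel with Rb: Rb‖R_L = (4.03 × 65.3) / (4.03 + 65.3) = 3.796 kΩ.
V_out = 42.4 × 3.796 / (1.50 + 3.796) = 42.4 × 3.796/5.296 = 30.4 V.

V_out ≈ 30.4 V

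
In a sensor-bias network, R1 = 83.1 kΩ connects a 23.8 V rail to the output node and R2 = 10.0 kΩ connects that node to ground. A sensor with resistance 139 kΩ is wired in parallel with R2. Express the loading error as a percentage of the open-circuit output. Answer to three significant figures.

The divider's output (Thévenin) resistance is R1‖R2 = 8.926 kΩ.
Fractional drop under load = R_th/(R_th + R_L) = 8.926 / (8.926 + 139) = 0.06034.
So the output falls by 6.03 %.

6.03 %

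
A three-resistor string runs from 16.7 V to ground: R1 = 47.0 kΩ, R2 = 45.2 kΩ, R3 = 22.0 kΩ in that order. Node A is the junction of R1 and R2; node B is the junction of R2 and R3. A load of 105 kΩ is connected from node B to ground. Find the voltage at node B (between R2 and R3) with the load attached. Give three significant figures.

At node B, R3 is in parallel with the load: R3‖R_L = 18.19 kΩ.
Below node A the resistance is R2 + (R3‖R_L) = 63.39 kΩ, so V_A = 16.7 × 63.39/110.4 = 9.590 V.
Then V_B = V_A × (R3‖R_L)/(R2 + R3‖R_L) = 9.590 × 18.19/63.39 = 2.75 V.

V ≈ 2.75 V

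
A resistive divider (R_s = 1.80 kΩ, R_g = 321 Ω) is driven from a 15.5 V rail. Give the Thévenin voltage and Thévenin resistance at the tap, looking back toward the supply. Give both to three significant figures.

V_th = 2.35 V, R_th = 272 Ω

V_th is the open-circuit tap voltage: 15.5 × 321/(1800 + 321) = 2.35 V.
With the supply zeroed, R_s and R_g appear in parallel from the tap: R_th = R_s‖R_g = (1800 × 321)/2121 = 272 Ω.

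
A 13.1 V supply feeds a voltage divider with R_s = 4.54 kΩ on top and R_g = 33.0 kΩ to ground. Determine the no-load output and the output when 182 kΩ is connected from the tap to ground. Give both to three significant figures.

Unloaded: 11.5 V; loaded: 11.3 V

Open-circuit: V = 13.1 × 33.0/(4.54 + 33.0) = 11.5 V.
With the load, R_g becomes R_g‖R_L = 27.93 kΩ, so V = 13.1 × 27.93/32.47 = 11.3 V.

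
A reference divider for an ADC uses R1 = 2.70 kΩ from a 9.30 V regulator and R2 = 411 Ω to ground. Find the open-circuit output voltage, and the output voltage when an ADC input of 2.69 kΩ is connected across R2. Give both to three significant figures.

Unloaded: 1.23 V; loaded: 1.08 V

Open-circuit: V = 9.30 × 411/(2700 + 411) = 1.23 V.
With the load, R2 becomes R2‖R_L = 356.5 Ω, so V = 9.30 × 356.5/3057 = 1.08 V.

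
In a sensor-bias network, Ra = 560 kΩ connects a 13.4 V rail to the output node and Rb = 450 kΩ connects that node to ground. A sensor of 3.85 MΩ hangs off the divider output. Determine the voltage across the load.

V_out ≈ 5.61 V

The load sits in parallel with Rb: Rb‖R_L = (450 × 3850) / (450 + 3850) = 402.9 kΩ.
V_out = 13.4 × 402.9 / (560 + 402.9) = 13.4 × 402.9/962.9 = 5.61 V.
(Unloaded it would have been 5.97 V.)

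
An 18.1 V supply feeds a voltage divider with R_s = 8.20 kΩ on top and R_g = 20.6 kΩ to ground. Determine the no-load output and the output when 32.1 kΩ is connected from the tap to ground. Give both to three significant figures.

Open-circuit: V = 18.1 × 20.6/(8.20 + 20.6) = 12.9 V.
With the load, R_g becomes R_g‖R_L = 12.55 kΩ, so V = 18.1 × 12.55/20.75 = 10.9 V.

Unloaded: 12.9 V; loaded: 10.9 V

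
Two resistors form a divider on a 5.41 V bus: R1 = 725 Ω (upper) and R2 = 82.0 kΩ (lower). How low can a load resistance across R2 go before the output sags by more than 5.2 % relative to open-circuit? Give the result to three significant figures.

R_L(min) ≈ 13.1 kΩ

Output resistance R_th = R1‖R2 = (725 × 82000)/82720 = 718.6 Ω.
The fractional drop is R_th/(R_th + R_L); requiring this ≤ 0.0520 gives R_L ≥ R_th(1/0.0520 − 1) = 718.6 × 18.23 = 13.1 kΩ.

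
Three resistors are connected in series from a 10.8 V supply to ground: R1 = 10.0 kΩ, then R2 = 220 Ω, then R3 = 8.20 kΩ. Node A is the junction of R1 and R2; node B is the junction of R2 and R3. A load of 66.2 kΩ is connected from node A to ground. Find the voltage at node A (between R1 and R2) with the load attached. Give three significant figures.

Below node A the series string R2+R3 = 8420 Ω sits in parallel with the 66200 Ω load: 7470 Ω.
V_A = 10.8 × 7470/(10000 + 7470) = 4.62 V.

V ≈ 4.62 V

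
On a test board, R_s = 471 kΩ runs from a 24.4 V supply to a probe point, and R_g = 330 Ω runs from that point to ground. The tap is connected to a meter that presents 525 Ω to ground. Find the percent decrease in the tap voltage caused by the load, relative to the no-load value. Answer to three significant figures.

The divider's output (Thévenin) resistance is R_s‖R_g = 329.8 Ω.
Fractional drop under load = R_th/(R_th + R_L) = 329.8 / (329.8 + 525) = 0.3858.
So the output falls by 38.6 %.

38.6 %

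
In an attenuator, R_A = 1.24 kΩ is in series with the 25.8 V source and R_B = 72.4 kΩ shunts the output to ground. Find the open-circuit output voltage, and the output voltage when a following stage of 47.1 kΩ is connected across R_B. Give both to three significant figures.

Unloaded: 25.4 V; loaded: 24.7 V

Open-circuit: V = 25.8 × 72.4/(1.24 + 72.4) = 25.4 V.
With the load, R_B becomes R_B‖R_L = 28.54 kΩ, so V = 25.8 × 28.54/29.78 = 24.7 V.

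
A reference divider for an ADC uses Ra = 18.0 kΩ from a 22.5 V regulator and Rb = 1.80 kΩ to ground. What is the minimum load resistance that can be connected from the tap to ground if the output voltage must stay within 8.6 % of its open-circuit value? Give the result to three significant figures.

R_L(min) ≈ 17.4 kΩ

Output resistance R_th = Ra‖Rb = (18.0 × 1.80)/19.80 = 1.636 kΩ.
The fractional drop is R_th/(R_th + R_L); requiring this ≤ 0.0860 gives R_L ≥ R_th(1/0.0860 − 1) = 1.636 × 10.63 = 17.4 kΩ.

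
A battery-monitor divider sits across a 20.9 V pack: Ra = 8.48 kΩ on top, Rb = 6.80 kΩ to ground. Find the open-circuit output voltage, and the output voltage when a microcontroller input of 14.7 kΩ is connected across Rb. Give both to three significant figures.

Open-circuit: V = 20.9 × 6.80/(8.48 + 6.80) = 9.30 V.
With the load, Rb becomes Rb‖R_L = 4.649 kΩ, so V = 20.9 × 4.649/13.13 = 7.40 V.

Unloaded: 9.30 V; loaded: 7.40 V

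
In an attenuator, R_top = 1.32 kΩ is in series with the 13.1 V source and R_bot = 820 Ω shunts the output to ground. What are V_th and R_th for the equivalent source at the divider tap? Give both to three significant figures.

V_th = 5.02 V, R_th = 506 Ω

V_th is the open-circuit tap voltage: 13.1 × 820/(1320 + 820) = 5.02 V.
With the supply zeroed, R_top and R_bot appear in parallel from the tap: R_th = R_top‖R_bot = (1320 × 820)/2140 = 506 Ω.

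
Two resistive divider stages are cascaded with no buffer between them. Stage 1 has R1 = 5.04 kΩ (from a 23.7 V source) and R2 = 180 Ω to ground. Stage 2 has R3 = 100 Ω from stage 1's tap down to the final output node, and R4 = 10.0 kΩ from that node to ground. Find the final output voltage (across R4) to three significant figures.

Stage 2 presents R3+R4 = 10100 Ω as a load on stage 1's tap.
Stage 1's lower leg becomes R2‖(R3+R4) = 176.8 Ω, so V_mid = 23.7 × 176.8/5217 = 0.8034 V.
Stage 2 is itself unloaded: V_out = V_mid × R4/(R3+R4) = 0.8034 × 10000/10100 = 0.795 V.

V_out ≈ 0.795 V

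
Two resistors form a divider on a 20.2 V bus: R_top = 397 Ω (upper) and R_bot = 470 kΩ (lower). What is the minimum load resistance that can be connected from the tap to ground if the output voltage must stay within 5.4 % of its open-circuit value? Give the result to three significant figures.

R_L(min) ≈ 6.95 kΩ

Output resistance R_th = R_top‖R_bot = (397 × 470000)/470400 = 396.7 Ω.
The fractional drop is R_th/(R_th + R_L); requiring this ≤ 0.0540 gives R_L ≥ R_th(1/0.0540 − 1) = 396.7 × 17.52 = 6.95 kΩ.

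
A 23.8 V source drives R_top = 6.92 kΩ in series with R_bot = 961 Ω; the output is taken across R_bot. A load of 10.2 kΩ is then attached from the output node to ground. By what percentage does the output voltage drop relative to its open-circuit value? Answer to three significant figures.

7.64 %

The divider's output (Thévenin) resistance is R_top‖R_bot = 843.8 Ω.
Fractional drop under load = R_th/(R_th + R_L) = 843.8 / (843.8 + 10200) = 0.07641.
So the output falls by 7.64 %.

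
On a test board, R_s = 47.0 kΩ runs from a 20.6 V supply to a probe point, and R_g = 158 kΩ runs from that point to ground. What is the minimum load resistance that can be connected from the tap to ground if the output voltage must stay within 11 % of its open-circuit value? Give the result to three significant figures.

R_L(min) ≈ 293 kΩ

Output resistance R_th = R_s‖R_g = (47.0 × 158)/205.0 = 36.22 kΩ.
The fractional drop is R_th/(R_th + R_L); requiring this ≤ 0.110 gives R_L ≥ R_th(1/0.110 − 1) = 36.22 × 8.091 = 293 kΩ.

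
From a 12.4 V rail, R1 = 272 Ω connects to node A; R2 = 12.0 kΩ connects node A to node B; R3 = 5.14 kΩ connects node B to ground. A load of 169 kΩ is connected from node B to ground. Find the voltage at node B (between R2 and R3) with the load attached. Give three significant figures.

At node B, R3 is in parallel with the load: R3‖R_L = 4988 Ω.
Below node A the resistance is R2 + (R3‖R_L) = 16990 Ω, so V_A = 12.4 × 16990/17260 = 12.20 V.
Then V_B = V_A × (R3‖R_L)/(R2 + R3‖R_L) = 12.20 × 4988/16990 = 3.58 V.

V ≈ 3.58 V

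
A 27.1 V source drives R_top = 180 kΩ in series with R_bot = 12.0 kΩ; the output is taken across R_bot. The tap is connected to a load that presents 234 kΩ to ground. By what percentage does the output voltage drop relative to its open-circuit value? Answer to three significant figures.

4.59 %

The divider's output (Thévenin) resistance is R_top‖R_bot = 11.25 kΩ.
Fractional drop under load = R_th/(R_th + R_L) = 11.25 / (11.25 + 234) = 0.04587.
So the output falls by 4.59 %.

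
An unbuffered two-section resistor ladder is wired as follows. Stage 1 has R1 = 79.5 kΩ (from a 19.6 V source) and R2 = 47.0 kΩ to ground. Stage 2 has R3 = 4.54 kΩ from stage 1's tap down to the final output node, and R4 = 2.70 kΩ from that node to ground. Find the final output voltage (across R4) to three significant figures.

V_out ≈ 0.535 V

Stage 2 presents R3+R4 = 7.240 kΩ as a load on stage 1's tap.
Stage 1's lower leg becomes R2‖(R3+R4) = 6.274 kΩ, so V_mid = 19.6 × 6.274/85.77 = 1.434 V.
Stage 2 is itself unloaded: V_out = V_mid × R4/(R3+R4) = 1.434 × 2.70/7.240 = 0.535 V.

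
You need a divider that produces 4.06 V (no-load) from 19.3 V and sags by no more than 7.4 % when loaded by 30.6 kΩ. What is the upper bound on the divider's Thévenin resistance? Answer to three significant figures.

R_th ≤ 2.45 kΩ

Loading drop = R_th/(R_th + R_L) ≤ 0.0740, so R_th ≤ R_L · ε/(1−ε) = 30.6 kΩ × 0.0740/0.9260 = 2.45 kΩ.
(Any R1, R2 with R2/(R1+R2) = 0.210 and R1‖R2 ≤ 2.45 kΩ will meet the spec.)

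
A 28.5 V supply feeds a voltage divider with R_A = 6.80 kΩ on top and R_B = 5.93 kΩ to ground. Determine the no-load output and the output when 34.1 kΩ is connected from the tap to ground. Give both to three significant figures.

Unloaded: 13.3 V; loaded: 12.1 V

Open-circuit: V = 28.5 × 5.93/(6.80 + 5.93) = 13.3 V.
With the load, R_B becomes R_B‖R_L = 5.052 kΩ, so V = 28.5 × 5.052/11.85 = 12.1 V.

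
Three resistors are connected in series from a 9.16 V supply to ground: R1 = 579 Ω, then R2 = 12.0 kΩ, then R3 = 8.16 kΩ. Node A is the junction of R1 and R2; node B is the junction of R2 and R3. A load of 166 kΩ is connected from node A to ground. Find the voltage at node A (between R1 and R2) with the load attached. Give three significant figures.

Below node A the series string R2+R3 = 20160 Ω sits in parallel with the 166000 Ω load: 17980 Ω.
V_A = 9.16 × 17980/(579 + 17980) = 8.87 V.

V ≈ 8.87 V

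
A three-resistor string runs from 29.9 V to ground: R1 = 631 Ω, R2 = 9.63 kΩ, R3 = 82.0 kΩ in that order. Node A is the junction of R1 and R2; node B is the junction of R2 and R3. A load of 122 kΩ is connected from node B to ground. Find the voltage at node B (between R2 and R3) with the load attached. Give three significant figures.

At node B, R3 is in parallel with the load: R3‖R_L = 49040 Ω.
Below node A the resistance is R2 + (R3‖R_L) = 58670 Ω, so V_A = 29.9 × 58670/59300 = 29.58 V.
Then V_B = V_A × (R3‖R_L)/(R2 + R3‖R_L) = 29.58 × 49040/58670 = 24.7 V.

V ≈ 24.7 V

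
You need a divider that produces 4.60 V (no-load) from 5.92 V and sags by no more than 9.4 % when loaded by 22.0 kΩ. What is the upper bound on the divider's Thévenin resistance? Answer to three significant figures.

R_th ≤ 2.28 kΩ

Loading drop = R_th/(R_th + R_L) ≤ 0.0940, so R_th ≤ R_L · ε/(1−ε) = 22.0 kΩ × 0.0940/0.9060 = 2.28 kΩ.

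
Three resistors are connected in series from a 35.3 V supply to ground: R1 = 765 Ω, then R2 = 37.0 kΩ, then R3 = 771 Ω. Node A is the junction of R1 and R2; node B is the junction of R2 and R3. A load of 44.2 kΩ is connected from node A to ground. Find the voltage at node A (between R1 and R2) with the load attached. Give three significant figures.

V ≈ 34.0 V

Below node A the series string R2+R3 = 37770 Ω sits in parallel with the 44200 Ω load: 20370 Ω.
V_A = 35.3 × 20370/(765 + 20370) = 34.0 V.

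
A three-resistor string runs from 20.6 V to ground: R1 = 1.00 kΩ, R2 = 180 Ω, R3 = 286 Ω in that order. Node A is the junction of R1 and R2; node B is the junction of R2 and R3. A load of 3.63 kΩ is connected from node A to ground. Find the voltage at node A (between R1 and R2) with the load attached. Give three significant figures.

Below node A the series string R2+R3 = 466.0 Ω sits in parallel with the 3630 Ω load: 413.0 Ω.
V_A = 20.6 × 413.0/(1000 + 413.0) = 6.02 V.

V ≈ 6.02 V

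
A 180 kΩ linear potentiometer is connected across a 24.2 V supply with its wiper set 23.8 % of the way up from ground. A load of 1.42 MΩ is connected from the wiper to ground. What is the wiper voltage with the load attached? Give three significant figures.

The wiper splits the pot into (1−α)R = 137.2 kΩ above and αR = 42.84 kΩ below.
Lower section ‖ load = 41.59 kΩ.
V_wiper = 24.2 × 41.59/(137.2 + 41.59) = 5.63 V.

V ≈ 5.63 V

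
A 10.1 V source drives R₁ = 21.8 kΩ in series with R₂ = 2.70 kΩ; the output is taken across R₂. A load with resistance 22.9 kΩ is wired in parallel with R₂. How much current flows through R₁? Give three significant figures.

R₂‖R_L = 2.415 kΩ, so the source sees R₁ + R₂‖R_L = 24.22 kΩ.
I = 10.1 V / 24.22 kΩ = 0.417 mA.

I ≈ 0.417 mA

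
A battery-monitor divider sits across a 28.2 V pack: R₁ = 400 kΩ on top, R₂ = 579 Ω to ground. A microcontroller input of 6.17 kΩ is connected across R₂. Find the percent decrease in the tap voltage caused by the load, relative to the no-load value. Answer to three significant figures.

8.57 %

Unloaded V = 28.2 × 579/400600 = 0.040760 V.
Loaded: R₂‖R_L = 529.3 Ω, giving V = 28.2 × 529.3/400500 = 0.037268 V.
Drop = (0.040760 − 0.037268) / 0.040760 = 8.57 %.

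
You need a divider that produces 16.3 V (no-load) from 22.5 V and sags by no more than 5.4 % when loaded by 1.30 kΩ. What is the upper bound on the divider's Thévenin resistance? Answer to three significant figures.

R_th ≤ 74.2 Ω

Loading drop = R_th/(R_th + R_L) ≤ 0.0540, so R_th ≤ R_L · ε/(1−ε) = 1.30 kΩ × 0.0540/0.9460 = 74.2 Ω.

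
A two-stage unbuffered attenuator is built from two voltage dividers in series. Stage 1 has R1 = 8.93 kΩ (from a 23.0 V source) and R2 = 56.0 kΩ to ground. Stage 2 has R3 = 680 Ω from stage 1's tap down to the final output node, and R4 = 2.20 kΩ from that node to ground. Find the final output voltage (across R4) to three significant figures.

Stage 2 presents R3+R4 = 2880 Ω as a load on stage 1's tap.
Stage 1's lower leg becomes R2‖(R3+R4) = 2739 Ω, so V_mid = 23.0 × 2739/11670 = 5.399 V.
Stage 2 is itself unloaded: V_out = V_mid × R4/(R3+R4) = 5.399 × 2200/2880 = 4.12 V.

V_out ≈ 4.12 V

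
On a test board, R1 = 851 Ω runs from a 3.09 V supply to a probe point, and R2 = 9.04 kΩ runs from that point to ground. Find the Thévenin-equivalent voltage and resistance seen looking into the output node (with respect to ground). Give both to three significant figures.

V_th = 2.82 V, R_th = 778 Ω

V_th is the open-circuit tap voltage: 3.09 × 9040/(851 + 9040) = 2.82 V.
With the supply zeroed, R1 and R2 appear in parallel from the tap: R_th = R1‖R2 = (851 × 9040)/9891 = 778 Ω.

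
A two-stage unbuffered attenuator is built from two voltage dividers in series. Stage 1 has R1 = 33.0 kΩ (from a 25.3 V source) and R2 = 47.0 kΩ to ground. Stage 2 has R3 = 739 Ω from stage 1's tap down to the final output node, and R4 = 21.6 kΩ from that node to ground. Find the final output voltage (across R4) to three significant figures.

V_out ≈ 7.69 V

Stage 2 presents R3+R4 = 22340 Ω as a load on stage 1's tap.
Stage 1's lower leg becomes R2‖(R3+R4) = 15140 Ω, so V_mid = 25.3 × 15140/48140 = 7.958 V.
Stage 2 is itself unloaded: V_out = V_mid × R4/(R3+R4) = 7.958 × 21600/22340 = 7.69 V.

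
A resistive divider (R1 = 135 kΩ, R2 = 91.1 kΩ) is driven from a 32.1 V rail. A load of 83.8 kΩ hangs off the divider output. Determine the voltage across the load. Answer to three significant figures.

V_out ≈ 7.84 V

The load sits in parallel with R2: R2‖R_L = (91.1 × 83.8) / (91.1 + 83.8) = 43.65 kΩ.
V_out = 32.1 × 43.65 / (135 + 43.65) = 32.1 × 43.65/178.6 = 7.84 V.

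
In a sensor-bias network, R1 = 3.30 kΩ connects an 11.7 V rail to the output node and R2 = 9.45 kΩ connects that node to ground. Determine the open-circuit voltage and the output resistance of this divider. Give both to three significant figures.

V_th is the open-circuit tap voltage: 11.7 × 9.45/(3.30 + 9.45) = 8.67 V.
With the supply zeroed, R1 and R2 appear in parallel from the tap: R_th = R1‖R2 = (3.30 × 9.45)/12.75 = 2.45 kΩ.

V_th = 8.67 V, R_th = 2.45 kΩ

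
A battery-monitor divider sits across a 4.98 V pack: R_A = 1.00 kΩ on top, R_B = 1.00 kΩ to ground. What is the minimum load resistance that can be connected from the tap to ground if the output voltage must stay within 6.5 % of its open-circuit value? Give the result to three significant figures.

Output resistance R_th = R_A‖R_B = (1000 × 1000)/2000 = 500.0 Ω.
The fractional drop is R_th/(R_th + R_L); requiring this ≤ 0.0650 gives R_L ≥ R_th(1/0.0650 − 1) = 500.0 × 14.38 = 7.19 kΩ.

R_L(min) ≈ 7.19 kΩ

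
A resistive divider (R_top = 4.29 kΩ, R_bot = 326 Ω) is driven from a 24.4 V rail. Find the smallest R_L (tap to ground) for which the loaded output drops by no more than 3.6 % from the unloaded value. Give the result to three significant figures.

Output resistance R_th = R_top‖R_bot = (4290 × 326)/4616 = 303.0 Ω.
The fractional drop is R_th/(R_th + R_L); requiring this ≤ 0.0360 gives R_L ≥ R_th(1/0.0360 − 1) = 303.0 × 26.78 = 8.11 kΩ.

R_L(min) ≈ 8.11 kΩ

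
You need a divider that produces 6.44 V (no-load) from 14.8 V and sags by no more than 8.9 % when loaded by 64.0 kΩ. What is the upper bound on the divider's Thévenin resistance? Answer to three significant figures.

R_th ≤ 6.25 kΩ

Loading drop = R_th/(R_th + R_L) ≤ 0.0890, so R_th ≤ R_L · ε/(1−ε) = 64.0 kΩ × 0.0890/0.9110 = 6.25 kΩ.
(Any R1, R2 with R2/(R1+R2) = 0.435 and R1‖R2 ≤ 6.25 kΩ will meet the spec.)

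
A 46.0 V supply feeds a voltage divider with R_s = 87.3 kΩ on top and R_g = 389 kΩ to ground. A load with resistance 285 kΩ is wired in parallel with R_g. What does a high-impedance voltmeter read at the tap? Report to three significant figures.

V_out ≈ 30.1 V

The load sits in parallel with R_g: R_g‖R_L = (389 × 285) / (389 + 285) = 164.5 kΩ.
V_out = 46.0 × 164.5 / (87.3 + 164.5) = 46.0 × 164.5/251.8 = 30.1 V.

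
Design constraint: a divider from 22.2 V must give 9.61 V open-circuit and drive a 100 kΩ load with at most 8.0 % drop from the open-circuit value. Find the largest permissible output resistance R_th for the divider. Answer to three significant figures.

R_th ≤ 8.70 kΩ

Loading drop = R_th/(R_th + R_L) ≤ 0.0800, so R_th ≤ R_L · ε/(1−ε) = 100 kΩ × 0.0800/0.9200 = 8.70 kΩ.
(Any R1, R2 with R2/(R1+R2) = 0.433 and R1‖R2 ≤ 8.70 kΩ will meet the spec.)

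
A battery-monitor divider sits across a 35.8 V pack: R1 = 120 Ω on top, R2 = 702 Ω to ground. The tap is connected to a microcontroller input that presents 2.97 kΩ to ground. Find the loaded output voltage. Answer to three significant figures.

V_out ≈ 29.6 V

The load sits in parallel with R2: R2‖R_L = (702 × 2970) / (702 + 2970) = 567.8 Ω.
V_out = 35.8 × 567.8 / (120 + 567.8) = 35.8 × 567.8/687.8 = 29.6 V.
(Unloaded it would have been 30.6 V.)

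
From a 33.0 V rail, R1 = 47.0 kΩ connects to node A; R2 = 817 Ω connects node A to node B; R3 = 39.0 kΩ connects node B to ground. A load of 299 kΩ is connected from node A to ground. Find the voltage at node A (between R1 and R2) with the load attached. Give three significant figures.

V ≈ 14.1 V

Below node A the series string R2+R3 = 39820 Ω sits in parallel with the 299000 Ω load: 35140 Ω.
V_A = 33.0 × 35140/(47000 + 35140) = 14.1 V.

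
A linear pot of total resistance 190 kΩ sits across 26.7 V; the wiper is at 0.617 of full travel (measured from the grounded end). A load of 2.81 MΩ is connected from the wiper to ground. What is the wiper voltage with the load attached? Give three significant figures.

The wiper splits the pot into (1−α)R = 72.77 kΩ above and αR = 117.2 kΩ below.
Lower section ‖ load = 112.5 kΩ.
V_wiper = 26.7 × 112.5/(72.77 + 112.5) = 16.2 V.

V ≈ 16.2 V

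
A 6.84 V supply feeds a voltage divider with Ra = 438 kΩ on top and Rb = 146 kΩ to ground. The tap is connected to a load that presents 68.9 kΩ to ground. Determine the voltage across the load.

V_out ≈ 0.660 V

The load sits in parallel with Rb: Rb‖R_L = (146 × 68.9) / (146 + 68.9) = 46.81 kΩ.
V_out = 6.84 × 46.81 / (438 + 46.81) = 6.84 × 46.81/484.8 = 0.660 V.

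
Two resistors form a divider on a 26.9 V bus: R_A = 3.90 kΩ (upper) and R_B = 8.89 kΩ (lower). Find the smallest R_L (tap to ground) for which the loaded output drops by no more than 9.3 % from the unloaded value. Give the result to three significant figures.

Output resistance R_th = R_A‖R_B = (3.90 × 8.89)/12.79 = 2.711 kΩ.
The fractional drop is R_th/(R_th + R_L); requiring this ≤ 0.0930 gives R_L ≥ R_th(1/0.0930 − 1) = 2.711 × 9.753 = 26.4 kΩ.

R_L(min) ≈ 26.4 kΩ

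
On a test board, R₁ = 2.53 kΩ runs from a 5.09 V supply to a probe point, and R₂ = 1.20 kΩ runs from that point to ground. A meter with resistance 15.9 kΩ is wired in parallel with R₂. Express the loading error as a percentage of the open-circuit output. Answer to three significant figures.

The divider's output (Thévenin) resistance is R₁‖R₂ = 0.8139 kΩ.
Fractional drop under load = R_th/(R_th + R_L) = 0.8139 / (0.8139 + 15.9) = 0.04870.
So the output falls by 4.87 %.

4.87 %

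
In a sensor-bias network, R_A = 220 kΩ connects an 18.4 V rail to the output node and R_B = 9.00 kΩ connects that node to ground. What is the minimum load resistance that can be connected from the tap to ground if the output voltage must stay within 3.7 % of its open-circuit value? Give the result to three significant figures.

R_L(min) ≈ 225 kΩ

Output resistance R_th = R_A‖R_B = (220 × 9.00)/229.0 = 8.646 kΩ.
The fractional drop is R_th/(R_th + R_L); requiring this ≤ 0.0370 gives R_L ≥ R_th(1/0.0370 − 1) = 8.646 × 26.03 = 225 kΩ.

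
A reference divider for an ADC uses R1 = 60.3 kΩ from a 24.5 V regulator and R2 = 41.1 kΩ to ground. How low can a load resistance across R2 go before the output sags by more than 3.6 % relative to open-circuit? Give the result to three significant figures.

R_L(min) ≈ 654 kΩ

Output resistance R_th = R1‖R2 = (60.3 × 41.1)/101.4 = 24.44 kΩ.
The fractional drop is R_th/(R_th + R_L); requiring this ≤ 0.0360 gives R_L ≥ R_th(1/0.0360 − 1) = 24.44 × 26.78 = 654 kΩ.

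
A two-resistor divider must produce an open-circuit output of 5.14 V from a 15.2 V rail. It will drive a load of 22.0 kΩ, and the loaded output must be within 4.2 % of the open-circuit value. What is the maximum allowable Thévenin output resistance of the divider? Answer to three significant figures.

Loading drop = R_th/(R_th + R_L) ≤ 0.0420, so R_th ≤ R_L · ε/(1−ε) = 22.0 kΩ × 0.0420/0.9580 = 965 Ω.
(Any R1, R2 with R2/(R1+R2) = 0.338 and R1‖R2 ≤ 965 Ω will meet the spec.)

R_th ≤ 965 Ω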